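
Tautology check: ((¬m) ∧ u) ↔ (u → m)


Build the truth table over {m, u}:
m | u | φ
---------
F | F | F
T | F | F
F | T | F
T | T | F
Counterexample at row 1: with m=F, u=F, the formula is F.

No, it is not a tautology.


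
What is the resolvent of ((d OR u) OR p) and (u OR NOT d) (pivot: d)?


The clauses contain complementary literals d and NOTd.
Resolution eliminates this pair and disjoins the remaining literals (merging duplicates).

(u OR p)


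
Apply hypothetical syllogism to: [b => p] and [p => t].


Hypothetical syllogism: from (P → Q) and (Q → R), infer (P → R).
Chain the two implications through the shared middle term 'p'.

b => t


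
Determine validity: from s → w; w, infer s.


This is affirming the consequent (fallacy). There exist truth assignments where the premises are all true but the conclusion is false.

Invalid.


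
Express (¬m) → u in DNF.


Step 1: Rewrite (¬m) → u as ¬(¬m) ∨ u.
Step 2: Eliminate any double negations (¬¬X = X).

m ∨ u


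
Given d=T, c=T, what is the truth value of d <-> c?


Biconditional is true when both operands have the same truth value.
Substitute: d=T, c=T.
T <-> T evaluates to T.

T


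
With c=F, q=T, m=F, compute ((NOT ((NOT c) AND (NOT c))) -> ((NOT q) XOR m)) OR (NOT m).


Substitute c=F, q=T, m=F:
NOT c = T
NOT c = T
(NOT c) AND (NOT c) = T AND T = T
NOT ((NOT c) AND (NOT c)) = F
NOT q = F
(NOT q) XOR m = F XOR F = F
(NOT ((NOT c) AND (NOT c))) -> ((NOT q) XOR m) = F -> F = T
NOT m = T
((NOT ((NOT c) AND (NOT c))) -> ((NOT q) XOR m)) OR (NOT m) = T OR T = T

T


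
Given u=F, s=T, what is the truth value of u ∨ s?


Disjunction is false only when both operands are false.
Substitute: u=F, s=T.
F ∨ T evaluates to T.

T


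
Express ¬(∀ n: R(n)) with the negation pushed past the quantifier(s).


¬(∀ x: φ) = ∃ x: ¬φ, and ¬(∃ x: φ) = ∀ x: ¬φ.
Apply to the universal statement.

∃ n: ¬(R(n))


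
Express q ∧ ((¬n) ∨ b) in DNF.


Step 1: Distribute ∧ over ∨: q ∧ ((¬n) ∨ b) = (q ∧ (¬n)) ∨ (q ∧ b).

(q ∧ (¬n)) ∨ (q ∧ b)


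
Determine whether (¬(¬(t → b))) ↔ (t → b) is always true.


Build the truth table over {b, t}:
b | t | φ
---------
F | F | T
T | F | T
F | T | T
T | T | T
Every row evaluates to true.

Yes, it is a tautology.


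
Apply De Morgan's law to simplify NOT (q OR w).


De Morgan: the negation of a disjunction is the conjunction of the negations.
Distribute NOT across OR, flipping it to AND, and negate each literal.

(NOT q) AND (NOT w)


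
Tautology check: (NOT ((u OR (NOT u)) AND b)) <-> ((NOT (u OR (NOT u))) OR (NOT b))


Build the truth table over {b, u}:
b | u | φ
---------
F | F | T
T | F | T
F | T | T
T | T | T
Every row evaluates to true.

Yes, it is a tautology.


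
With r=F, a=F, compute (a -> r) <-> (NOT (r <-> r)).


Substitute r=F, a=F:
a -> r = F -> F = T
r <-> r = F <-> F = T
NOT (r <-> r) = F
(a -> r) <-> (NOT (r <-> r)) = T <-> F = F

F


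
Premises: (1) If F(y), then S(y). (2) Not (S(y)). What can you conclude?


Modus tollens: from (P → Q) and ¬Q, infer ¬P.
Q = 'S(y)' is denied; since P → Q, P must also fail.

Not (F(y)).


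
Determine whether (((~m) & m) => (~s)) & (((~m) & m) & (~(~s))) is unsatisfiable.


Truth table over {m, s}:
m | s | φ
---------
False | False | False
True | False | False
False | True | False
True | True | False
Every row is false.

Yes, it is a contradiction.


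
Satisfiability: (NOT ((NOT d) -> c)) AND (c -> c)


Search for a satisfying assignment over {c, d}.
Try c=F, d=F: the formula evaluates to T.
A satisfying assignment exists.

Satisfiable.


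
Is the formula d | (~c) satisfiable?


Search for a satisfying assignment over {c, d}.
Try c=False, d=False: the formula evaluates to True.
A satisfying assignment exists.

Satisfiable.


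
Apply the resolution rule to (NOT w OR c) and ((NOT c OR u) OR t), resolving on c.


The clauses contain complementary literals c and NOTc.
Resolution eliminates this pair and disjoins the remaining literals (merging duplicates).

((NOT w OR t) OR u)


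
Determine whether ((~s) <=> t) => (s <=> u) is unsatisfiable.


Truth table over {s, t, u}:
s | t | u | φ
-------------
False | False | False | True
True | False | False | False
False | True | False | True
True | True | False | True
False | False | True | True
True | False | True | True
False | True | True | False
True | True | True | True
Satisfying assignment at row 1: s=False, t=False, u=False gives True.

No, it is not a contradiction.


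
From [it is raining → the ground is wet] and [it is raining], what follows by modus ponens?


Modus ponens: from (P → Q) and P, infer Q.
P = 'it is raining' is asserted, and P → Q holds, so Q follows.

the ground is wet.


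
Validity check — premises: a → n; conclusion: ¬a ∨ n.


This matches the form of material implication: the conclusion follows in every model of the premises.

Valid.


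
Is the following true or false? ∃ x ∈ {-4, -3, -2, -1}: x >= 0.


Evaluate the predicate on each element: -4:F, -3:F, -2:F, -1:F.
No element satisfies the predicate.

F


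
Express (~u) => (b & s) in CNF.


Step 1: Rewrite (¬u) → (b ∧ s) as ¬(¬u) ∨ (b ∧ s).
Step 2: Distribute ∨ over ∧.
Step 3: Eliminate any double negations (¬¬X = X).

(u | b) & (u | s)


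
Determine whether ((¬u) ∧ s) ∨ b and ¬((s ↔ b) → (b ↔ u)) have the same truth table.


Compare truth tables:
b | s | u | φ | ψ
-----------------
F | F | F | F | F
T | F | F | T | F
F | T | F | T | F
T | T | F | T | T
F | F | T | F | T
T | F | T | T | F
F | T | T | F | F
T | T | T | T | F
They differ at row 2 (b=T, s=F, u=F): φ=T but ψ=F.

No, they are not logically equivalent.


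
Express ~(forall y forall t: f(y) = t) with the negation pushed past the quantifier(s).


Negation flips each quantifier (∀↔∃) and negates the inner predicate.
¬(forall y forall t: φ) = exists y exists t: ¬φ.

exists y exists t: ~(f(y) = t)


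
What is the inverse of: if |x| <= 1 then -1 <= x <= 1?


The inverse of (P → Q) is (¬P → ¬Q). It is equivalent to the converse, not to the original.
Here P = '|x| <= 1' and Q = '-1 <= x <= 1'.

If not (|x| <= 1), then not (-1 <= x <= 1).


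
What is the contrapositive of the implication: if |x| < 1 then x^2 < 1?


The contrapositive of (P → Q) is (¬Q → ¬P); it is logically equivalent to the original.
Here P = '|x| < 1' and Q = 'x^2 < 1'.

If not (x^2 < 1), then not (|x| < 1).


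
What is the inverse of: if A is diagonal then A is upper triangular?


The inverse of (P → Q) is (¬P → ¬Q). It is equivalent to the converse, not to the original.
Here P = 'A is diagonal' and Q = 'A is upper triangular'.

If not (A is diagonal), then not (A is upper triangular).


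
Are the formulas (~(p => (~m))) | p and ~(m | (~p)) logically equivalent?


Compare truth tables:
m | p | φ | ψ
-------------
False | False | False | False
True | False | False | False
False | True | True | True
True | True | True | False
They differ at row 4 (m=True, p=True): φ=True but ψ=False.

No, they are not logically equivalent.


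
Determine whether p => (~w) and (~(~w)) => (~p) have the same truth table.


Compare truth tables:
p | w | φ | ψ
-------------
False | False | True | True
True | False | True | True
False | True | True | True
True | True | False | False
The columns φ and ψ agree on every row.

Yes, they are logically equivalent.


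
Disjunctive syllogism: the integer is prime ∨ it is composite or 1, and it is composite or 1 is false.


Disjunctive syllogism: from (P ∨ Q) and ¬P, infer Q.
One disjunct, 'it is composite or 1', is ruled out; the other must hold.

the integer is prime


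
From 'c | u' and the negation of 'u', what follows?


Disjunctive syllogism: from (P ∨ Q) and ¬P, infer Q.
One disjunct, 'u', is ruled out; the other must hold.

c


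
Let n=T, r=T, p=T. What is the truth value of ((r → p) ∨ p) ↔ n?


Substitute n=T, r=T, p=T:
r → p = T → T = T
(r → p) ∨ p = T ∨ T = T
((r → p) ∨ p) ↔ n = T ↔ T = T

T


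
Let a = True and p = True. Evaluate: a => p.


Implication is false only when antecedent is true and consequent is false.
Substitute: a=True, p=True.
True => True evaluates to True.

True


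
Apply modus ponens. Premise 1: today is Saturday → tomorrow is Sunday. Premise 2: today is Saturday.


Modus ponens: from (P → Q) and P, infer Q.
P = 'today is Saturday' is asserted, and P → Q holds, so Q follows.

tomorrow is Sunday.


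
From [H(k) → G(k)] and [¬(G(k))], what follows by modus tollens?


Modus tollens: from (P → Q) and ¬Q, infer ¬P.
Q = 'G(k)' is denied; since P → Q, P must also fail.

Not (H(k)).


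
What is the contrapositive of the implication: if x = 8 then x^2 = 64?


The contrapositive of (P → Q) is (¬Q → ¬P); it is logically equivalent to the original.
Here P = 'x = 8' and Q = 'x^2 = 64'.

If not (x^2 = 64), then not (x = 8).


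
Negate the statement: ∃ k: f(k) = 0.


¬(∀ x: φ) = ∃ x: ¬φ, and ¬(∃ x: φ) = ∀ x: ¬φ.
Apply to the existential statement.

∀ k: ¬(f(k) = 0)


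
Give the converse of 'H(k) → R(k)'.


The converse of (P → Q) is (Q → P). It is not in general equivalent to the original.
Here P = 'H(k)' and Q = 'R(k)'.

If R(k), then H(k).


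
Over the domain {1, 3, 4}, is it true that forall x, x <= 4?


Evaluate the predicate on each element: 1:True, 3:True, 4:True.
Every element satisfies the predicate.

True


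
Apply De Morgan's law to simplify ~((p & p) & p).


De Morgan: the negation of a conjunction is the disjunction of the negations.
Distribute ~ across &, flipping it to |, and negate each literal.

((~p) | (~p)) | (~p)


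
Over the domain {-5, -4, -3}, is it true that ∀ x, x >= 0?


Evaluate the predicate on each element: -5:F, -4:F, -3:F.
Counterexample x = -5 fails the predicate.

F


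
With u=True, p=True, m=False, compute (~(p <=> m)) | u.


Substitute u=True, p=True, m=False:
p <=> m = True <=> False = False
~(p <=> m) = True
(~(p <=> m)) | u = True | True = True

True


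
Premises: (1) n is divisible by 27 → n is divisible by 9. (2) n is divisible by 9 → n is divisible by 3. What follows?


Hypothetical syllogism: from (P → Q) and (Q → R), infer (P → R).
Chain the two implications through the shared middle term 'n is divisible by 9'.

n is divisible by 27 → n is divisible by 3


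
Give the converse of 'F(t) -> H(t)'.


The converse of (P → Q) is (Q → P). It is not in general equivalent to the original.
Here P = 'F(t)' and Q = 'H(t)'.

If H(t), then F(t).


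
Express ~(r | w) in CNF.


Step 1: Apply De Morgan: ¬(r ∨ w) = ¬r ∧ ¬w.

(~r) & (~w)


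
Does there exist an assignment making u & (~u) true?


Check all 2 assignments over {u}:
u | φ
-----
False | False
True | False
No assignment makes the formula true.

Unsatisfiable.


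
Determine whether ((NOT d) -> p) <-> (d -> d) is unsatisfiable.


Truth table over {d, p}:
d | p | φ
---------
F | F | F
T | F | T
F | T | T
T | T | T
Satisfying assignment at row 2: d=T, p=F gives T.

No, it is not a contradiction.


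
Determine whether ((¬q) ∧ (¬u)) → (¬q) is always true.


Build the truth table over {q, u}:
q | u | φ
---------
F | F | T
T | F | T
F | T | T
T | T | T
Every row evaluates to true.

Yes, it is a tautology.


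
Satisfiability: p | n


Search for a satisfying assignment over {n, p}.
Try n=True, p=False: the formula evaluates to True.
A satisfying assignment exists.

Satisfiable.


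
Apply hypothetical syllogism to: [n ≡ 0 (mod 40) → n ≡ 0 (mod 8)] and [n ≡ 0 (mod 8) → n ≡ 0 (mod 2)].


Hypothetical syllogism: from (P → Q) and (Q → R), infer (P → R).
Chain the two implications through the shared middle term 'n ≡ 0 (mod 8)'.

n ≡ 0 (mod 40) → n ≡ 0 (mod 2)


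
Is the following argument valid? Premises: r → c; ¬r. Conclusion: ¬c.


This is denying the antecedent (fallacy). There exist truth assignments where the premises are all true but the conclusion is false.

Invalid.


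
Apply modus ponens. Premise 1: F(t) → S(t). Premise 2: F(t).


Modus ponens: from (P → Q) and P, infer Q.
P = 'F(t)' is asserted, and P → Q holds, so Q follows.

S(t).


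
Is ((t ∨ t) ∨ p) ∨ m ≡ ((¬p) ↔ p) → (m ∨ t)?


Compare truth tables:
m | p | t | φ | ψ
-----------------
F | F | F | F | T
T | F | F | T | T
F | T | F | T | T
T | T | F | T | T
F | F | T | T | T
T | F | T | T | T
F | T | T | T | T
T | T | T | T | T
They differ at row 1 (m=F, p=F, t=F): φ=F but ψ=T.

No, they are not logically equivalent.


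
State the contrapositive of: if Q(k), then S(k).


The contrapositive of (P → Q) is (¬Q → ¬P); it is logically equivalent to the original.
Here P = 'Q(k)' and Q = 'S(k)'.

If not (S(k)), then not (Q(k)).


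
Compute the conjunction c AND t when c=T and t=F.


Conjunction is true only when both operands are true.
Substitute: c=T, t=F.
T AND F evaluates to F.

F


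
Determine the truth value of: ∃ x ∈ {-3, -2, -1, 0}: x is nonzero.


Evaluate the predicate on each element: -3:T, -2:T, -1:T, 0:F.
Witness x = -3 satisfies the predicate.

T


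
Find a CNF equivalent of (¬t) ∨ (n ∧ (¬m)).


Step 1: Distribute ∨ over ∧: (¬t) ∨ (n ∧ (¬m)) = ((¬t) ∨ n) ∧ ((¬t) ∨ (¬m)).

((¬t) ∨ n) ∧ ((¬t) ∨ (¬m))


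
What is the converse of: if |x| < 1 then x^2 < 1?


The converse of (P → Q) is (Q → P). It is not in general equivalent to the original.
Here P = '|x| < 1' and Q = 'x^2 < 1'.

If x^2 < 1, then |x| < 1.


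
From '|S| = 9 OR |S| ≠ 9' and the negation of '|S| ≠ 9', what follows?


Disjunctive syllogism: from (P ∨ Q) and ¬P, infer Q.
One disjunct, '|S| ≠ 9', is ruled out; the other must hold.

|S| = 9


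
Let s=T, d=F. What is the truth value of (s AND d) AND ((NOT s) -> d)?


Substitute s=T, d=F:
s AND d = T AND F = F
NOT s = F
(NOT s) -> d = F -> F = T
(s AND d) AND ((NOT s) -> d) = F AND T = F

F


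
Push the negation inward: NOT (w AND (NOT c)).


De Morgan: the negation of a conjunction is the disjunction of the negations.
Distribute NOT across AND, flipping it to OR, and negate each literal.

(NOT w) OR c


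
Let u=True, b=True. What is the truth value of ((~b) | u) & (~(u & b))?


Substitute u=True, b=True:
~b = False
(~b) | u = False | True = True
u & b = True & True = True
~(u & b) = False
((~b) | u) & (~(u & b)) = True & False = False

False


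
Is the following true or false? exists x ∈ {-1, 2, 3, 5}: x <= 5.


Evaluate the predicate on each element: -1:True, 2:True, 3:True, 5:True.
Witness x = -1 satisfies the predicate.

True


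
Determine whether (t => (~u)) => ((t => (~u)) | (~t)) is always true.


Build the truth table over {t, u}:
t | u | φ
---------
False | False | True
True | False | True
False | True | True
True | True | True
Every row evaluates to true.

Yes, it is a tautology.


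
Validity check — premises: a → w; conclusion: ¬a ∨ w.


This matches the form of material implication: the conclusion follows in every model of the premises.

Valid.


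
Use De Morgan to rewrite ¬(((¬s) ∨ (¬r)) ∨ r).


De Morgan: the negation of a disjunction is the conjunction of the negations.
Distribute ¬ across ∨, flipping it to ∧, and negate each literal.

(s ∧ r) ∧ (¬r)


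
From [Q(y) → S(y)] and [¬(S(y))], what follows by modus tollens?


Modus tollens: from (P → Q) and ¬Q, infer ¬P.
Q = 'S(y)' is denied; since P → Q, P must also fail.

Not (Q(y)).


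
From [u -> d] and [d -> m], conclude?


Hypothetical syllogism: from (P → Q) and (Q → R), infer (P → R).
Chain the two implications through the shared middle term 'd'.

u -> m


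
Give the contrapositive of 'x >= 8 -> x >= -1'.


The contrapositive of (P → Q) is (¬Q → ¬P); it is logically equivalent to the original.
Here P = 'x >= 8' and Q = 'x >= -1'.

If not (x >= -1), then not (x >= 8).


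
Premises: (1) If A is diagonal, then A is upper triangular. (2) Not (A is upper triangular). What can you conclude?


Modus tollens: from (P → Q) and ¬Q, infer ¬P.
Q = 'A is upper triangular' is denied; since P → Q, P must also fail.

Not (A is diagonal).


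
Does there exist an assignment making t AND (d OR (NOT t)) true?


Search for a satisfying assignment over {d, t}.
Try d=T, t=T: the formula evaluates to T.
A satisfying assignment exists.

Satisfiable.


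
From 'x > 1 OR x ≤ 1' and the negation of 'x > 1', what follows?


Disjunctive syllogism: from (P ∨ Q) and ¬P, infer Q.
One disjunct, 'x > 1', is ruled out; the other must hold.

x ≤ 1


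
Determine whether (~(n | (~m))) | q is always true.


Build the truth table over {m, n, q}:
m | n | q | φ
-------------
False | False | False | False
True | False | False | True
False | True | False | False
True | True | False | False
False | False | True | True
True | False | True | True
False | True | True | True
True | True | True | True
Counterexample at row 1: with m=False, n=False, q=False, the formula is False.

No, it is not a tautology.


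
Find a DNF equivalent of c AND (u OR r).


Step 1: Distribute ∧ over ∨: c ∧ (u ∨ r) = (c ∧ u) ∨ (c ∧ r).

(c AND u) OR (c AND r)


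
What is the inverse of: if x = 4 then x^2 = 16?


The inverse of (P → Q) is (¬P → ¬Q). It is equivalent to the converse, not to the original.
Here P = 'x = 4' and Q = 'x^2 = 16'.

If not (x = 4), then not (x^2 = 16).


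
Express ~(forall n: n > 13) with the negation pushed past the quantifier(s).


¬(forall x: φ) = exists x: ¬φ, and ¬(exists x: φ) = forall x: ¬φ.
Apply to the universal statement.

exists n: ~(n > 13)


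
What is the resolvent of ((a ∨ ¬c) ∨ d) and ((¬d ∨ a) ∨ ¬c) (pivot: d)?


The clauses contain complementary literals d and ¬d.
Resolution eliminates this pair and disjoins the remaining literals (merging duplicates).

(¬c ∨ a)


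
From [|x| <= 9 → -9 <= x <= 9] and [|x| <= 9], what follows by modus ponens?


Modus ponens: from (P → Q) and P, infer Q.
P = '|x| <= 9' is asserted, and P → Q holds, so Q follows.

-9 <= x <= 9.


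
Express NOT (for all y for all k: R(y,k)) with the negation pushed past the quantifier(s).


Negation flips each quantifier (∀↔∃) and negates the inner predicate.
¬(for all y for all k: φ) = there exists y there exists k: ¬φ.

there exists y there exists k: NOT(R(y,k))


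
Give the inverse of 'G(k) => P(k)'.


The inverse of (P → Q) is (¬P → ¬Q). It is equivalent to the converse, not to the original.
Here P = 'G(k)' and Q = 'P(k)'.

If not (G(k)), then not (P(k)).


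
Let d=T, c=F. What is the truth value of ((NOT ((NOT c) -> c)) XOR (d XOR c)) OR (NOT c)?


Substitute d=T, c=F:
NOT c = T
(NOT c) -> c = T -> F = F
NOT ((NOT c) -> c) = T
d XOR c = T XOR F = T
(NOT ((NOT c) -> c)) XOR (d XOR c) = T XOR T = F
NOT c = T
((NOT ((NOT c) -> c)) XOR (d XOR c)) OR (NOT c) = F OR T = T

T


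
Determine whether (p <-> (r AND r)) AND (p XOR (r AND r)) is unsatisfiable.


Truth table over {p, r}:
p | r | φ
---------
F | F | F
T | F | F
F | T | F
T | T | F
Every row is false.

Yes, it is a contradiction.


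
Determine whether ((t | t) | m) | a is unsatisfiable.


Truth table over {a, m, t}:
a | m | t | φ
-------------
False | False | False | False
True | False | False | True
False | True | False | True
True | True | False | True
False | False | True | True
True | False | True | True
False | True | True | True
True | True | True | True
Satisfying assignment at row 2: a=True, m=False, t=False gives True.

No, it is not a contradiction.


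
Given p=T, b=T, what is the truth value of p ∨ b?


Disjunction is false only when both operands are false.
Substitute: p=T, b=T.
T ∨ T evaluates to T.

T


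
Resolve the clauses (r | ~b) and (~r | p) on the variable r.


The clauses contain complementary literals r and ~r.
Resolution eliminates this pair and disjoins the remaining literals (merging duplicates).

(~b | p)


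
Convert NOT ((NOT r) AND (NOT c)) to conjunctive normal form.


Step 1: Apply De Morgan: ¬((¬r) ∧ (¬c)) = ¬(¬r) ∨ ¬(¬c).
Step 2: Eliminate any double negations (¬¬X = X).

r OR c


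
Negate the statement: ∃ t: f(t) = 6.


¬(∀ x: φ) = ∃ x: ¬φ, and ¬(∃ x: φ) = ∀ x: ¬φ.
Apply to the existential statement.

∀ t: ¬(f(t) = 6)


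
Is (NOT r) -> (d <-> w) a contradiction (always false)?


Truth table over {d, r, w}:
d | r | w | φ
-------------
F | F | F | T
T | F | F | F
F | T | F | T
T | T | F | T
F | F | T | F
T | F | T | T
F | T | T | T
T | T | T | T
Satisfying assignment at row 1: d=F, r=F, w=F gives T.

No, it is not a contradiction.


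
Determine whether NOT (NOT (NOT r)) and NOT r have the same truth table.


Compare truth tables:
r | φ | ψ
---------
F | T | T
T | F | F
The columns φ and ψ agree on every row.

Yes, they are logically equivalent.


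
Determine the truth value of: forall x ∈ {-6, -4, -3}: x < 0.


Evaluate the predicate on each element: -6:True, -4:True, -3:True.
Every element satisfies the predicate.

True


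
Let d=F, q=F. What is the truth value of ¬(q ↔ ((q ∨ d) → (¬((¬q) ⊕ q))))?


Substitute d=F, q=F:
q ∨ d = F ∨ F = F
¬q = T
(¬q) ⊕ q = T ⊕ F = T
¬((¬q) ⊕ q) = F
(q ∨ d) → (¬((¬q) ⊕ q)) = F → F = T
q ↔ ((q ∨ d) → (¬((¬q) ⊕ q))) = F ↔ T = F
¬(q ↔ ((q ∨ d) → (¬((¬q) ⊕ q)))) = T

T


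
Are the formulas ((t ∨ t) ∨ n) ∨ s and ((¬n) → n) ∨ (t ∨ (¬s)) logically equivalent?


Compare truth tables:
n | s | t | φ | ψ
-----------------
F | F | F | F | T
T | F | F | T | T
F | T | F | T | F
T | T | F | T | T
F | F | T | T | T
T | F | T | T | T
F | T | T | T | T
T | T | T | T | T
They differ at row 1 (n=F, s=F, t=F): φ=F but ψ=T.

No, they are not logically equivalent.


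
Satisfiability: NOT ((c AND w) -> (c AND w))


Check all 4 assignments over {c, w}:
c | w | φ
---------
F | F | F
T | F | F
F | T | F
T | T | F
No assignment makes the formula true.

Unsatisfiable.


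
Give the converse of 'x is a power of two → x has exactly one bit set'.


The converse of (P → Q) is (Q → P). It is not in general equivalent to the original.
Here P = 'x is a power of two' and Q = 'x has exactly one bit set'.

If x has exactly one bit set, then x is a power of two.


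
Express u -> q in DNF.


Step 1: Rewrite u → q as ¬u ∨ q.

(NOT u) OR q


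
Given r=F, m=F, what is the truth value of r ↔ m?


Biconditional is true when both operands have the same truth value.
Substitute: r=F, m=F.
F ↔ F evaluates to T.

T


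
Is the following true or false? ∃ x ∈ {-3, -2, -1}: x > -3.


Evaluate the predicate on each element: -3:F, -2:T, -1:T.
Witness x = -2 satisfies the predicate.

T


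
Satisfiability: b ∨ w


Search for a satisfying assignment over {b, w}.
Try b=T, w=F: the formula evaluates to T.
A satisfying assignment exists.

Satisfiable.


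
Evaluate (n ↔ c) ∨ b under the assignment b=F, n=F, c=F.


Substitute b=F, n=F, c=F:
n ↔ c = F ↔ F = T
(n ↔ c) ∨ b = T ∨ F = T

T


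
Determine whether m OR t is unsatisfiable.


Truth table over {m, t}:
m | t | φ
---------
F | F | F
T | F | T
F | T | T
T | T | T
Satisfying assignment at row 2: m=T, t=F gives T.

No, it is not a contradiction.


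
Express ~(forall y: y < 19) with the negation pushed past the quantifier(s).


¬(forall x: φ) = exists x: ¬φ, and ¬(exists x: φ) = forall x: ¬φ.
Apply to the universal statement.

exists y: ~(y < 19)


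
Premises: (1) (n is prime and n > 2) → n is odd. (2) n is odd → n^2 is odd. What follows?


Hypothetical syllogism: from (P → Q) and (Q → R), infer (P → R).
Chain the two implications through the shared middle term 'n is odd'.

(n is prime and n > 2) → n^2 is odd


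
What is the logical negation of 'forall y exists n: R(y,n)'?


Negation flips each quantifier (∀↔∃) and negates the inner predicate.
¬(forall y exists n: φ) = exists y forall n: ¬φ.

exists y forall n: ~(R(y,n))


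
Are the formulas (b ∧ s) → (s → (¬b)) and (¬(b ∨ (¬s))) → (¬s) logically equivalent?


Compare truth tables:
b | s | φ | ψ
-------------
F | F | T | T
T | F | T | T
F | T | T | F
T | T | F | T
They differ at row 3 (b=F, s=T): φ=T but ψ=F.

No, they are not logically equivalent.


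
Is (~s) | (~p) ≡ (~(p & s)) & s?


Compare truth tables:
p | s | φ | ψ
-------------
False | False | True | False
True | False | True | False
False | True | True | True
True | True | False | False
They differ at row 1 (p=False, s=False): φ=True but ψ=False.

No, they are not logically equivalent.


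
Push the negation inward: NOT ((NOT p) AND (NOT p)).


De Morgan: the negation of a conjunction is the disjunction of the negations.
Distribute NOT across AND, flipping it to OR, and negate each literal.

p OR p


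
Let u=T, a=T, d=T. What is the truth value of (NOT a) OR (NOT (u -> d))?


Substitute u=T, a=T, d=T:
NOT a = F
u -> d = T -> T = T
NOT (u -> d) = F
(NOT a) OR (NOT (u -> d)) = F OR F = F

F


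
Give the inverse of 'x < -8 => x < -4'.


The inverse of (P → Q) is (¬P → ¬Q). It is equivalent to the converse, not to the original.
Here P = 'x < -8' and Q = 'x < -4'.

If not (x < -8), then not (x < -4).


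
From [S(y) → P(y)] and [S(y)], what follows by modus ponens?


Modus ponens: from (P → Q) and P, infer Q.
P = 'S(y)' is asserted, and P → Q holds, so Q follows.

P(y).


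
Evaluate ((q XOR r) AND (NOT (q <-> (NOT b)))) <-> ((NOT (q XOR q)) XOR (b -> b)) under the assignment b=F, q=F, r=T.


Substitute b=F, q=F, r=T:
q XOR r = F XOR T = T
NOT b = T
q <-> (NOT b) = F <-> T = F
NOT (q <-> (NOT b)) = T
(q XOR r) AND (NOT (q <-> (NOT b))) = T AND T = T
q XOR q = F XOR F = F
NOT (q XOR q) = T
b -> b = F -> F = T
(NOT (q XOR q)) XOR (b -> b) = T XOR T = F
((q XOR r) AND (NOT (q <-> (NOT b)))) <-> ((NOT (q XOR q)) XOR (b -> b)) = T <-> F = F

F


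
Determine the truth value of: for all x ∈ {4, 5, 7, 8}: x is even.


Evaluate the predicate on each element: 4:T, 5:F, 7:F, 8:T.
Counterexample x = 5 fails the predicate.

F


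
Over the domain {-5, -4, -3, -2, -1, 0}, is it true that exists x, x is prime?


Evaluate the predicate on each element: -5:False, -4:False, -3:False, -2:False, -1:False, 0:False.
No element satisfies the predicate.

False


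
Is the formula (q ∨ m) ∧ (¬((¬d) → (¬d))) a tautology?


Build the truth table over {d, m, q}:
d | m | q | φ
-------------
F | F | F | F
T | F | F | F
F | T | F | F
T | T | F | F
F | F | T | F
T | F | T | F
F | T | T | F
T | T | T | F
Counterexample at row 1: with d=F, m=F, q=F, the formula is F.

No, it is not a tautology.


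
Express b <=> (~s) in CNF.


Step 1: Rewrite b ↔ (¬s) as (b → (¬s)) ∧ ((¬s) → b).
Step 2: Rewrite each implication as a disjunction.
Step 3: Eliminate any double negations (¬¬X = X).

((~b) | (~s)) & (s | b)


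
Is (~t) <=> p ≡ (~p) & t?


Compare truth tables:
p | t | φ | ψ
-------------
False | False | False | False
True | False | True | False
False | True | True | True
True | True | False | False
They differ at row 2 (p=True, t=False): φ=True but ψ=False.

No, they are not logically equivalent.


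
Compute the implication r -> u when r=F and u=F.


Implication is false only when antecedent is true and consequent is false.
Substitute: r=F, u=F.
F -> F evaluates to T.

T


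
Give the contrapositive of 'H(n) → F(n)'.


The contrapositive of (P → Q) is (¬Q → ¬P); it is logically equivalent to the original.
Here P = 'H(n)' and Q = 'F(n)'.

If not (F(n)), then not (H(n)).


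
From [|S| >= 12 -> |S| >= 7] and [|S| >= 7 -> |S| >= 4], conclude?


Hypothetical syllogism: from (P → Q) and (Q → R), infer (P → R).
Chain the two implications through the shared middle term '|S| >= 7'.

|S| >= 12 -> |S| >= 4


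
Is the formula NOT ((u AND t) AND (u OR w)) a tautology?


Build the truth table over {t, u, w}:
t | u | w | φ
-------------
F | F | F | T
T | F | F | T
F | T | F | T
T | T | F | F
F | F | T | T
T | F | T | T
F | T | T | T
T | T | T | F
Counterexample at row 4: with t=T, u=T, w=F, the formula is F.

No, it is not a tautology.


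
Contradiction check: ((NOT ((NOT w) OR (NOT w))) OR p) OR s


Truth table over {p, s, w}:
p | s | w | φ
-------------
F | F | F | F
T | F | F | T
F | T | F | T
T | T | F | T
F | F | T | T
T | F | T | T
F | T | T | T
T | T | T | T
Satisfying assignment at row 2: p=T, s=F, w=F gives T.

No, it is not a contradiction.


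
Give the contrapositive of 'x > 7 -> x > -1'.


The contrapositive of (P → Q) is (¬Q → ¬P); it is logically equivalent to the original.
Here P = 'x > 7' and Q = 'x > -1'.

If not (x > -1), then not (x > 7).


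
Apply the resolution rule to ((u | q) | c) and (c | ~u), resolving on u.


The clauses contain complementary literals u and ~u.
Resolution eliminates this pair and disjoins the remaining literals (merging duplicates).

(c | q)


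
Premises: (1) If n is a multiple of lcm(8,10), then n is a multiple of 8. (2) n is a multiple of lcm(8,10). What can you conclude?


Modus ponens: from (P → Q) and P, infer Q.
P = 'n is a multiple of lcm(8,10)' is asserted, and P → Q holds, so Q follows.

n is a multiple of 8.


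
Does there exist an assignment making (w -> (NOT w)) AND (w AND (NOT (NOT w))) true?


Check all 2 assignments over {w}:
w | φ
-----
F | F
T | F
No assignment makes the formula true.

Unsatisfiable.


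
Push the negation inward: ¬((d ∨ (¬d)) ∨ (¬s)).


De Morgan: the negation of a disjunction is the conjunction of the negations.
Distribute ¬ across ∨, flipping it to ∧, and negate each literal.

((¬d) ∧ d) ∧ s


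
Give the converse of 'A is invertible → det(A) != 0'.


The converse of (P → Q) is (Q → P). It is not in general equivalent to the original.
Here P = 'A is invertible' and Q = 'det(A) != 0'.

If det(A) != 0, then A is invertible.


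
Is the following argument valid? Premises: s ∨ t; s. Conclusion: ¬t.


This is affirming a disjunct (fallacy). There exist truth assignments where the premises are all true but the conclusion is false.

Invalid.


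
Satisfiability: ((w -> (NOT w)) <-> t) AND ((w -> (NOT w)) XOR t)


Check all 4 assignments over {t, w}:
t | w | φ
---------
F | F | F
T | F | F
F | T | F
T | T | F
No assignment makes the formula true.

Unsatisfiable.


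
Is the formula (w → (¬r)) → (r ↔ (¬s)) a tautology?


Build the truth table over {r, s, w}:
r | s | w | φ
-------------
F | F | F | F
T | F | F | T
F | T | F | T
T | T | F | F
F | F | T | F
T | F | T | T
F | T | T | T
T | T | T | T
Counterexample at row 1: with r=F, s=F, w=F, the formula is F.

No, it is not a tautology.


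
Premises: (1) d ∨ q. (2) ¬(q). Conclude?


Disjunctive syllogism: from (P ∨ Q) and ¬P, infer Q.
One disjunct, 'q', is ruled out; the other must hold.

d


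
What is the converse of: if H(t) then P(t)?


The converse of (P → Q) is (Q → P). It is not in general equivalent to the original.
Here P = 'H(t)' and Q = 'P(t)'.

If P(t), then H(t).


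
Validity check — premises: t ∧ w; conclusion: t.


This matches the form of conjunction elimination: the conclusion follows in every model of the premises.

Valid.


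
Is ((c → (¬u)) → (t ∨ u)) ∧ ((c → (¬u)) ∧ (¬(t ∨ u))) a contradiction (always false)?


Truth table over {c, t, u}:
c | t | u | φ
-------------
F | F | F | F
T | F | F | F
F | T | F | F
T | T | F | F
F | F | T | F
T | F | T | F
F | T | T | F
T | T | T | F
Every row is false.

Yes, it is a contradiction.


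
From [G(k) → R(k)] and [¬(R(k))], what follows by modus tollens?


Modus tollens: from (P → Q) and ¬Q, infer ¬P.
Q = 'R(k)' is denied; since P → Q, P must also fail.

Not (G(k)).


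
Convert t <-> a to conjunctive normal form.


Step 1: Rewrite t ↔ a as (t → a) ∧ (a → t).
Step 2: Rewrite each implication as a disjunction.

((NOT t) OR a) AND ((NOT a) OR t)


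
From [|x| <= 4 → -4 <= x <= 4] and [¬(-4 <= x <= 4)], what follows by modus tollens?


Modus tollens: from (P → Q) and ¬Q, infer ¬P.
Q = '-4 <= x <= 4' is denied; since P → Q, P must also fail.

Not (|x| <= 4).


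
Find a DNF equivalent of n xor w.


Step 1: n ⊕ w is true exactly when they disagree: (n ∧ ¬w) ∨ (¬n ∧ w).

(n & (~w)) | ((~n) & w)


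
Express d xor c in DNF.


Step 1: d ⊕ c is true exactly when they disagree: (d ∧ ¬c) ∨ (¬d ∧ c).

(d & (~c)) | ((~d) & c)


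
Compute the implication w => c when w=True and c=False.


Implication is false only when antecedent is true and consequent is false.
Substitute: w=True, c=False.
True => False evaluates to False.

False


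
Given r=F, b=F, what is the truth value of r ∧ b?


Conjunction is true only when both operands are true.
Substitute: r=F, b=F.
F ∧ F evaluates to F.

F


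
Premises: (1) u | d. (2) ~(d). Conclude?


Disjunctive syllogism: from (P ∨ Q) and ¬P, infer Q.
One disjunct, 'd', is ruled out; the other must hold.

u


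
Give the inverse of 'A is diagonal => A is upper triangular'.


The inverse of (P → Q) is (¬P → ¬Q). It is equivalent to the converse, not to the original.
Here P = 'A is diagonal' and Q = 'A is upper triangular'.

If not (A is diagonal), then not (A is upper triangular).


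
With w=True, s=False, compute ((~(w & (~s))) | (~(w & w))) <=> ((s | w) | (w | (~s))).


Substitute w=True, s=False:
… (earlier sub-steps elided)
w & (~s) = True & True = True
~(w & (~s)) = False
w & w = True & True = True
~(w & w) = False
(~(w & (~s))) | (~(w & w)) = False | False = False
s | w = False | True = True
~s = True
w | (~s) = True | True = True
(s | w) | (w | (~s)) = True | True = True
((~(w & (~s))) | (~(w & w))) <=> ((s | w) | (w | (~s))) = False <=> True = False

False


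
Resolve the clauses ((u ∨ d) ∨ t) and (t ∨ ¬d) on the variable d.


The clauses contain complementary literals d and ¬d.
Resolution eliminates this pair and disjoins the remaining literals (merging duplicates).

(t ∨ u)


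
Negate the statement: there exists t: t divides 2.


¬(for all x: φ) = there exists x: ¬φ, and ¬(there exists x: φ) = for all x: ¬φ.
Apply to the existential statement.

for all t: NOT(t divides 2)


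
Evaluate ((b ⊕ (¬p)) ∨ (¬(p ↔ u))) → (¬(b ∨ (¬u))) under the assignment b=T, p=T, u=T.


Substitute b=T, p=T, u=T:
¬p = F
b ⊕ (¬p) = T ⊕ F = T
p ↔ u = T ↔ T = T
¬(p ↔ u) = F
(b ⊕ (¬p)) ∨ (¬(p ↔ u)) = T ∨ F = T
¬u = F
b ∨ (¬u) = T ∨ F = T
¬(b ∨ (¬u)) = F
((b ⊕ (¬p)) ∨ (¬(p ↔ u))) → (¬(b ∨ (¬u))) = T → F = F

F


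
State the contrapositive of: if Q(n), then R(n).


The contrapositive of (P → Q) is (¬Q → ¬P); it is logically equivalent to the original.
Here P = 'Q(n)' and Q = 'R(n)'.

If not (R(n)), then not (Q(n)).


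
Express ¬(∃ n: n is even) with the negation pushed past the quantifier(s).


¬(∀ x: φ) = ∃ x: ¬φ, and ¬(∃ x: φ) = ∀ x: ¬φ.
Apply to the existential statement.

∀ n: ¬(n is even)


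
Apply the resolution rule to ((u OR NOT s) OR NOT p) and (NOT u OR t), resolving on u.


The clauses contain complementary literals u and NOTu.
Resolution eliminates this pair and disjoins the remaining literals (merging duplicates).

((NOT p OR NOT s) OR t)


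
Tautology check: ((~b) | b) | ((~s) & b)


Build the truth table over {b, s}:
b | s | φ
---------
False | False | True
True | False | True
False | True | True
True | True | True
Every row evaluates to true.

Yes, it is a tautology.


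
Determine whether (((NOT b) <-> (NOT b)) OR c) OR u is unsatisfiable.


Truth table over {b, c, u}:
b | c | u | φ
-------------
F | F | F | T
T | F | F | T
F | T | F | T
T | T | F | T
F | F | T | T
T | F | T | T
F | T | T | T
T | T | T | T
Satisfying assignment at row 1: b=F, c=F, u=F gives T.

No, it is not a contradiction.


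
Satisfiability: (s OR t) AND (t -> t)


Search for a satisfying assignment over {s, t}.
Try s=T, t=F: the formula evaluates to T.
A satisfying assignment exists.

Satisfiable.


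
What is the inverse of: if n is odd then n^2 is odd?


The inverse of (P → Q) is (¬P → ¬Q). It is equivalent to the converse, not to the original.
Here P = 'n is odd' and Q = 'n^2 is odd'.

If not (n is odd), then not (n^2 is odd).


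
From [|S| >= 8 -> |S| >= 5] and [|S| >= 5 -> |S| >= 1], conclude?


Hypothetical syllogism: from (P → Q) and (Q → R), infer (P → R).
Chain the two implications through the shared middle term '|S| >= 5'.

|S| >= 8 -> |S| >= 1


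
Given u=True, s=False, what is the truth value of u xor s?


Exclusive or is true when exactly one operand is true.
Substitute: u=True, s=False.
True xor False evaluates to True.

True


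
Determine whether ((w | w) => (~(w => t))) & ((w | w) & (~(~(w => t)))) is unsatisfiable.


Truth table over {t, w}:
t | w | φ
---------
False | False | False
True | False | False
False | True | False
True | True | False
Every row is false.

Yes, it is a contradiction.


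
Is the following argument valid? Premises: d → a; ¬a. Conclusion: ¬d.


This matches the form of modus tollens: the conclusion follows in every model of the premises.

Valid.


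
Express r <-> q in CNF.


Step 1: Rewrite r ↔ q as (r → q) ∧ (q → r).
Step 2: Rewrite each implication as a disjunction.

((NOT r) OR q) AND ((NOT q) OR r)


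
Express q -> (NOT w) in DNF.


Step 1: Rewrite q → (¬w) as ¬q ∨ (¬w).

(NOT q) OR (NOT w)


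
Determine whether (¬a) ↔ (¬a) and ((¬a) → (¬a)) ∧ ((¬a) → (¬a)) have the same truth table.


Compare truth tables:
a | φ | ψ
---------
F | T | T
T | T | T
The columns φ and ψ agree on every row.

Yes, they are logically equivalent.


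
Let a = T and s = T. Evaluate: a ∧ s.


Conjunction is true only when both operands are true.
Substitute: a=T, s=T.
T ∧ T evaluates to T.

T


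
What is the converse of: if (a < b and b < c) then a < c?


The converse of (P → Q) is (Q → P). It is not in general equivalent to the original.
Here P = '(a < b and b < c)' and Q = 'a < c'.

If a < c, then (a < b and b < c).


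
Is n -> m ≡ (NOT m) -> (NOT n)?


Compare truth tables:
m | n | φ | ψ
-------------
F | F | T | T
T | F | T | T
F | T | F | F
T | T | T | T
The columns φ and ψ agree on every row.

Yes, they are logically equivalent.


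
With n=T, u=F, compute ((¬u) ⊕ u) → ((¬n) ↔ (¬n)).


Substitute n=T, u=F:
¬u = T
(¬u) ⊕ u = T ⊕ F = T
¬n = F
¬n = F
(¬n) ↔ (¬n) = F ↔ F = T
((¬u) ⊕ u) → ((¬n) ↔ (¬n)) = T → T = T

T


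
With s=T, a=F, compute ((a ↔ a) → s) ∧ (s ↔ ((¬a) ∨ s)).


Substitute s=T, a=F:
a ↔ a = F ↔ F = T
(a ↔ a) → s = T → T = T
¬a = T
(¬a) ∨ s = T ∨ T = T
s ↔ ((¬a) ∨ s) = T ↔ T = T
((a ↔ a) → s) ∧ (s ↔ ((¬a) ∨ s)) = T ∧ T = T

T


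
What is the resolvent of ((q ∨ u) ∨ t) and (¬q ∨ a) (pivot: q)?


The clauses contain complementary literals q and ¬q.
Resolution eliminates this pair and disjoins the remaining literals (merging duplicates).

((u ∨ t) ∨ a)
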